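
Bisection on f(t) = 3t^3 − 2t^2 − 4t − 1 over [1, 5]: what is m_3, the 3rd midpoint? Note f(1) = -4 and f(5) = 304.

1.5

midpoint 3: f = 50 > 0 → [1, 3]
midpoint 2: f = 7 > 0 → [1, 2]
midpoint 1.5: f = -1.375 < 0 → [1.5, 2]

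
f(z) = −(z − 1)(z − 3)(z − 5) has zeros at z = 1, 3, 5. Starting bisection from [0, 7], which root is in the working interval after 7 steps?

5

f(3.5) = 1.875 > 0, so the root lies in [3.5, 7]
f(5.25) = -2.390625 < 0, so the root lies in [3.5, 5.25]
f(4.375) = 2.900391 > 0, so the root lies in [4.375, 5.25]
f(4.8125) = 1.2957 > 0, so the root lies in [4.8125, 5.25]
f(5.03125) = -0.2559 < 0, so the root lies in [4.8125, 5.03125]
f(4.921875) = 0.5889 > 0, so the root lies in [4.921875, 5.03125]
f(4.9765625) = 0.1842 > 0, so the root lies in [4.9765625, 5.03125]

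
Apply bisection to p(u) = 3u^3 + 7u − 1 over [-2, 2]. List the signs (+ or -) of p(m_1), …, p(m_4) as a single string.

midpoint 0: p = -1 < 0 → [0, 2]
midpoint 1: p = 9 > 0 → [0, 1]
midpoint 0.5: p = 2.875 > 0 → [0, 0.5]
midpoint 0.25: p = 0.7969 > 0 → [0, 0.25]

-+++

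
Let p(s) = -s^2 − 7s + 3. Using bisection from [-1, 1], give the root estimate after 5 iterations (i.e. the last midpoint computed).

m = 0, p(m) = 3 (+); new bracket [0, 1]
m = 0.5, p(m) = -0.75 (−); new bracket [0, 0.5]
m = 0.25, p(m) = 1.1875 (+); new bracket [0.25, 0.5]
m = 0.375, p(m) = 0.2344 (+); new bracket [0.375, 0.5]
m = 0.4375, p(m) = -0.2539 (−); new bracket [0.375, 0.4375]

0.4375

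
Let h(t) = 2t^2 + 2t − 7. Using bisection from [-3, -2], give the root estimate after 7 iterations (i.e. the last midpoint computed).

t = -2.5 gives h = 0.5, positive; keep [-2.5, -2]
t = -2.25 gives h = -1.375, negative; keep [-2.5, -2.25]
t = -2.375 gives h = -0.46875, negative; keep [-2.5, -2.375]
t = -2.4375 gives h = 0.0078, positive; keep [-2.4375, -2.375]
t = -2.40625 gives h = -0.2324, negative; keep [-2.4375, -2.40625]
t = -2.421875 gives h = -0.1128, negative; keep [-2.4375, -2.421875]
t = -2.4296875 gives h = -0.0526, negative; keep [-2.4375, -2.4296875]

-2.4296875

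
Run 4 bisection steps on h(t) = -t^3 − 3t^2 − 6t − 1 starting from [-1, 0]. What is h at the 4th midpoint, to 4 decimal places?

0.0261

m = -0.5, h(m) = 1.375 (+); new bracket [-0.5, 0]
m = -0.25, h(m) = 0.328125 (+); new bracket [-0.25, 0]
m = -0.125, h(m) = -0.294922 (−); new bracket [-0.25, -0.125]
m = -0.1875, h(m) = 0.0261 (+); new bracket [-0.1875, -0.125]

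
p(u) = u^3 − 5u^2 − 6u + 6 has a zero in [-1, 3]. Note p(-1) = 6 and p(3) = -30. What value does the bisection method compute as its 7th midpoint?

p(1) = -4 < 0, so the root lies in [-1, 1]
p(0) = 6 > 0, so the root lies in [0, 1]
p(0.5) = 1.875 > 0, so the root lies in [0.5, 1]
p(0.75) = -0.8906 < 0, so the root lies in [0.5, 0.75]
p(0.625) = 0.541 > 0, so the root lies in [0.625, 0.75]
p(0.6875) = -0.1633 < 0, so the root lies in [0.625, 0.6875]
p(0.65625) = 0.1918 > 0, so the root lies in [0.65625, 0.6875]

0.65625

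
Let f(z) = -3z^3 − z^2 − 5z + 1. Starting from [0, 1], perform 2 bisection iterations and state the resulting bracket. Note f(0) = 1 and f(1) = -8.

z = 0.5 gives f = -2.125, negative; keep [0, 0.5]
z = 0.25 gives f = -0.359375, negative; keep [0, 0.25]

[0, 0.25]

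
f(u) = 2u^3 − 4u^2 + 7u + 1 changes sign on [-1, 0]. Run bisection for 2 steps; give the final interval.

[-0.25, 0]

m = -0.5, f(m) = -3.75 (−); new bracket [-0.5, 0]
m = -0.25, f(m) = -1.03125 (−); new bracket [-0.25, 0]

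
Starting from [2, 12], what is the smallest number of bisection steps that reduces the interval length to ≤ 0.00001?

Width after n steps is 10/2^n. Need 2^n ≥ 10/0.00001 = 1000000.
2^19 = 524288 < 1000000 ≤ 2^20 = 1048576, so n = 20.

20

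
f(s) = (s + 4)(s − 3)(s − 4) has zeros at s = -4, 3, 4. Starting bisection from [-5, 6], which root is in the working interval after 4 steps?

s = 0.5 gives f = 39.375, positive; keep [-5, 0.5]
s = -2.25 gives f = 57.421875, positive; keep [-5, -2.25]
s = -3.625 gives f = 18.943359, positive; keep [-5, -3.625]
s = -4.3125 gives f = -18.9954, negative; keep [-4.3125, -3.625]

-4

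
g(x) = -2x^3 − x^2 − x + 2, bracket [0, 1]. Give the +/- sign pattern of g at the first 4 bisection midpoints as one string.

midpoint 0.5: g = 1 > 0 → [0.5, 1]
midpoint 0.75: g = -0.15625 < 0 → [0.5, 0.75]
midpoint 0.625: g = 0.496094 > 0 → [0.625, 0.75]
midpoint 0.6875: g = 0.1899 > 0 → [0.6875, 0.75]

+-++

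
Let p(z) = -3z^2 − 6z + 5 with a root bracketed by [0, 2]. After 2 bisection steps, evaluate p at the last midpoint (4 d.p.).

1.2500

midpoint 1: p = -4 < 0 → [0, 1]
midpoint 0.5: p = 1.25 > 0 → [0.5, 1]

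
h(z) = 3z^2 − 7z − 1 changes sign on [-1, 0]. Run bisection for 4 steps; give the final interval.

[-0.1875, -0.125]

midpoint -0.5: h = 3.25 > 0 → [-0.5, 0]
midpoint -0.25: h = 0.9375 > 0 → [-0.25, 0]
midpoint -0.125: h = -0.078125 < 0 → [-0.25, -0.125]
midpoint -0.1875: h = 0.418 > 0 → [-0.1875, -0.125]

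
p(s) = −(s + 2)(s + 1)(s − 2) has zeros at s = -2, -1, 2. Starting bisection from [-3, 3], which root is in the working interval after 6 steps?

m = 0, p(m) = 4 (+); new bracket [0, 3]
m = 1.5, p(m) = 4.375 (+); new bracket [1.5, 3]
m = 2.25, p(m) = -3.453125 (−); new bracket [1.5, 2.25]
m = 1.875, p(m) = 1.3926 (+); new bracket [1.875, 2.25]
m = 2.0625, p(m) = -0.7776 (−); new bracket [1.875, 2.0625]
m = 1.96875, p(m) = 0.3682 (+); new bracket [1.96875, 2.0625]

2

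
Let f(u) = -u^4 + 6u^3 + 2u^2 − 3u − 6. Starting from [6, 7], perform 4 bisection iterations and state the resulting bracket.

midpoint 6.5: f = -78.3125 < 0 → [6, 6.5]
midpoint 6.25: f = -7.660156 < 0 → [6, 6.25]
midpoint 6.125: f = 21.93335 > 0 → [6.125, 6.25]
midpoint 6.1875: f = 7.591 > 0 → [6.1875, 6.25]

[6.1875, 6.25]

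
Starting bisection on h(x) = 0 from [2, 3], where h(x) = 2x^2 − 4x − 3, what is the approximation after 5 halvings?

m = 2.5, h(m) = -0.5 (−); new bracket [2.5, 3]
m = 2.75, h(m) = 1.125 (+); new bracket [2.5, 2.75]
m = 2.625, h(m) = 0.28125 (+); new bracket [2.5, 2.625]
m = 2.5625, h(m) = -0.1172 (−); new bracket [2.5625, 2.625]
m = 2.59375, h(m) = 0.0801 (+); new bracket [2.5625, 2.59375]

2.59375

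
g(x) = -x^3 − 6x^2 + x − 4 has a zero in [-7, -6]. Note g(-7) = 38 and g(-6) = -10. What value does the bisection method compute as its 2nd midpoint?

-6.25

midpoint -6.5: g = 10.625 > 0 → [-6.5, -6]
midpoint -6.25: g = -0.484375 < 0 → [-6.5, -6.25]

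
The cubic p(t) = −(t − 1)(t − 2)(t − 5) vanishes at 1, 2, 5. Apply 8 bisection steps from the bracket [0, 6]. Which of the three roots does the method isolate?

m = 3, p(m) = 4 (+); new bracket [3, 6]
m = 4.5, p(m) = 4.375 (+); new bracket [4.5, 6]
m = 5.25, p(m) = -3.453125 (−); new bracket [4.5, 5.25]
m = 4.875, p(m) = 1.3926 (+); new bracket [4.875, 5.25]
m = 5.0625, p(m) = -0.7776 (−); new bracket [4.875, 5.0625]
m = 4.96875, p(m) = 0.3682 (+); new bracket [4.96875, 5.0625]
m = 5.015625, p(m) = -0.1892 (−); new bracket [4.96875, 5.015625]
m = 4.9921875, p(m) = 0.0933 (+); new bracket [4.9921875, 5.015625]

5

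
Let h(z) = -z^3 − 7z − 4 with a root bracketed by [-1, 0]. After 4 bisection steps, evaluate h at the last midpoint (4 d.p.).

m = -0.5, h(m) = -0.375 (−); new bracket [-1, -0.5]
m = -0.75, h(m) = 1.671875 (+); new bracket [-0.75, -0.5]
m = -0.625, h(m) = 0.619141 (+); new bracket [-0.625, -0.5]
m = -0.5625, h(m) = 0.1155 (+); new bracket [-0.5625, -0.5]

0.1155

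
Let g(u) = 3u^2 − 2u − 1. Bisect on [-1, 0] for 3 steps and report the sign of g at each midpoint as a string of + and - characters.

m = -0.5, g(m) = 0.75 (+); new bracket [-0.5, 0]
m = -0.25, g(m) = -0.3125 (−); new bracket [-0.5, -0.25]
m = -0.375, g(m) = 0.171875 (+); new bracket [-0.375, -0.25]

+-+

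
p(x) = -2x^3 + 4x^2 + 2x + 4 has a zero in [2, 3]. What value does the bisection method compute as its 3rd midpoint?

2.625

x = 2.5 gives p = 2.75, positive; keep [2.5, 3]
x = 2.75 gives p = -1.84375, negative; keep [2.5, 2.75]
x = 2.625 gives p = 0.636719, positive; keep [2.625, 2.75]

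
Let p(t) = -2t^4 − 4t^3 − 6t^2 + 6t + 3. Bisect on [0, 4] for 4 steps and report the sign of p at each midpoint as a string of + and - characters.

midpoint 2: p = -73 < 0 → [0, 2]
midpoint 1: p = -3 < 0 → [0, 1]
midpoint 0.5: p = 3.875 > 0 → [0.5, 1]
midpoint 0.75: p = 1.8047 > 0 → [0.75, 1]

--++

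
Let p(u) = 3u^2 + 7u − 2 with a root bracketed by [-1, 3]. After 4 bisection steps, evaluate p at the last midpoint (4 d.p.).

p(1) = 8 > 0, so the root lies in [-1, 1]
p(0) = -2 < 0, so the root lies in [0, 1]
p(0.5) = 2.25 > 0, so the root lies in [0, 0.5]
p(0.25) = -0.0625 < 0, so the root lies in [0.25, 0.5]

-0.0625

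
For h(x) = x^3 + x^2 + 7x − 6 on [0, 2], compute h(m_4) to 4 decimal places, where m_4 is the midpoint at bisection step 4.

-0.9902

m = 1, h(m) = 3 (+); new bracket [0, 1]
m = 0.5, h(m) = -2.125 (−); new bracket [0.5, 1]
m = 0.75, h(m) = 0.234375 (+); new bracket [0.5, 0.75]
m = 0.625, h(m) = -0.9902 (−); new bracket [0.625, 0.75]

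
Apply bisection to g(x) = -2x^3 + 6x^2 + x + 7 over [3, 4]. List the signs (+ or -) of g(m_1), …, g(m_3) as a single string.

-++

m = 3.5, g(m) = -1.75 (−); new bracket [3, 3.5]
m = 3.25, g(m) = 4.96875 (+); new bracket [3.25, 3.5]
m = 3.375, g(m) = 1.832031 (+); new bracket [3.375, 3.5]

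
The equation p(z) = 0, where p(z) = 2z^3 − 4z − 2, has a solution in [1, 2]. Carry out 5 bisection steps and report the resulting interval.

p(1.5) = -1.25 < 0, so the root lies in [1.5, 2]
p(1.75) = 1.71875 > 0, so the root lies in [1.5, 1.75]
p(1.625) = 0.082031 > 0, so the root lies in [1.5, 1.625]
p(1.5625) = -0.6206 < 0, so the root lies in [1.5625, 1.625]
p(1.59375) = -0.2786 < 0, so the root lies in [1.59375, 1.625]

[1.59375, 1.625]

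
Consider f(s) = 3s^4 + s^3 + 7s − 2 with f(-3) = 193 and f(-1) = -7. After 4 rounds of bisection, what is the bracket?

m = -2, f(m) = 24 (+); new bracket [-2, -1]
m = -1.5, f(m) = -0.6875 (−); new bracket [-2, -1.5]
m = -1.75, f(m) = 8.527344 (+); new bracket [-1.75, -1.5]
m = -1.625, f(m) = 3.2527 (+); new bracket [-1.625, -1.5]

[-1.625, -1.5]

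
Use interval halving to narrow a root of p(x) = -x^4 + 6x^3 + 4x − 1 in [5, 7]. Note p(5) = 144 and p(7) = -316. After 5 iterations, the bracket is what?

x = 6 gives p = 23, positive; keep [6, 7]
x = 6.5 gives p = -112.3125, negative; keep [6, 6.5]
x = 6.25 gives p = -37.035156, negative; keep [6, 6.25]
x = 6.125 gives p = -5.2229, negative; keep [6, 6.125]
x = 6.0625 gives p = 9.3237, positive; keep [6.0625, 6.125]

[6.0625, 6.125]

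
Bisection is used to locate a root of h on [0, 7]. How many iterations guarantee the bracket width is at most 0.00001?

Width after n steps is 7/2^n. Need 2^n ≥ 7/0.00001 = 700000.
2^19 = 524288 < 700000 ≤ 2^20 = 1048576, so n = 20.

20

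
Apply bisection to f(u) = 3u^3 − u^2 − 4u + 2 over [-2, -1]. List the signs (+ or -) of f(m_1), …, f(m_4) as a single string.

midpoint -1.5: f = -4.375 < 0 → [-1.5, -1]
midpoint -1.25: f = -0.421875 < 0 → [-1.25, -1]
midpoint -1.125: f = 0.962891 > 0 → [-1.25, -1.125]
midpoint -1.1875: f = 0.3162 > 0 → [-1.25, -1.1875]

--++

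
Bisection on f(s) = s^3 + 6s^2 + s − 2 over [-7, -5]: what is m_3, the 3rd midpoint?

-5.75

s = -6 gives f = -8, negative; keep [-6, -5]
s = -5.5 gives f = 7.625, positive; keep [-6, -5.5]
s = -5.75 gives f = 0.515625, positive; keep [-6, -5.75]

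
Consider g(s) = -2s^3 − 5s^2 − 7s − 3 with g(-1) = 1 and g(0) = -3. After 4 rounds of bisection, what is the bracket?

midpoint -0.5: g = -0.5 < 0 → [-1, -0.5]
midpoint -0.75: g = 0.28125 > 0 → [-0.75, -0.5]
midpoint -0.625: g = -0.089844 < 0 → [-0.75, -0.625]
midpoint -0.6875: g = 0.0991 > 0 → [-0.6875, -0.625]

[-0.6875, -0.625]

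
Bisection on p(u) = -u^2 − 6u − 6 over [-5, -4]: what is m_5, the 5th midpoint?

-4.71875

p(-4.5) = 0.75 > 0, so the root lies in [-5, -4.5]
p(-4.75) = -0.0625 < 0, so the root lies in [-4.75, -4.5]
p(-4.625) = 0.359375 > 0, so the root lies in [-4.75, -4.625]
p(-4.6875) = 0.1523 > 0, so the root lies in [-4.75, -4.6875]
p(-4.71875) = 0.0459 > 0, so the root lies in [-4.75, -4.71875]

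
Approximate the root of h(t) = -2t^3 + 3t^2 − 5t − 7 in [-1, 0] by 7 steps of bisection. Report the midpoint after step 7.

m = -0.5, h(m) = -3.5 (−); new bracket [-1, -0.5]
m = -0.75, h(m) = -0.71875 (−); new bracket [-1, -0.75]
m = -0.875, h(m) = 1.011719 (+); new bracket [-0.875, -0.75]
m = -0.8125, h(m) = 0.1157 (+); new bracket [-0.8125, -0.75]
m = -0.78125, h(m) = -0.309 (−); new bracket [-0.8125, -0.78125]
m = -0.796875, h(m) = -0.0985 (−); new bracket [-0.8125, -0.796875]
m = -0.8046875, h(m) = 0.0081 (+); new bracket [-0.8046875, -0.796875]

-0.8046875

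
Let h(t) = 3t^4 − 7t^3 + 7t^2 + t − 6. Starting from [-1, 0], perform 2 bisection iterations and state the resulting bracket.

[-0.75, -0.5]

h(-0.5) = -3.6875 < 0, so the root lies in [-1, -0.5]
h(-0.75) = 1.089844 > 0, so the root lies in [-0.75, -0.5]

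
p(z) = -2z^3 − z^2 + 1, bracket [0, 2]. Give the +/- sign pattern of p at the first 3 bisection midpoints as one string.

midpoint 1: p = -2 < 0 → [0, 1]
midpoint 0.5: p = 0.5 > 0 → [0.5, 1]
midpoint 0.75: p = -0.40625 < 0 → [0.5, 0.75]

-+-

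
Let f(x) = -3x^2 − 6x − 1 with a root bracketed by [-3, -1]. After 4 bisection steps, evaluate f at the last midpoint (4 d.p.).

f(-2) = -1 < 0, so the root lies in [-2, -1]
f(-1.5) = 1.25 > 0, so the root lies in [-2, -1.5]
f(-1.75) = 0.3125 > 0, so the root lies in [-2, -1.75]
f(-1.875) = -0.2969 < 0, so the root lies in [-1.875, -1.75]

-0.2969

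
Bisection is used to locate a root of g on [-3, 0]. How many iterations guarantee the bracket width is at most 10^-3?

Width after n steps is 3/2^n. Need 2^n ≥ 3/10^-3 = 3000.
2^11 = 2048 < 3000 ≤ 2^12 = 4096, so n = 12.

12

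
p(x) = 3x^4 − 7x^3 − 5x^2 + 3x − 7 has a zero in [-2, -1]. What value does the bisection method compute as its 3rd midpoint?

-1.125

m = -1.5, p(m) = 16.0625 (+); new bracket [-1.5, -1]
m = -1.25, p(m) = 2.433594 (+); new bracket [-1.25, -1]
m = -1.125, p(m) = -1.930908 (−); new bracket [-1.25, -1.125]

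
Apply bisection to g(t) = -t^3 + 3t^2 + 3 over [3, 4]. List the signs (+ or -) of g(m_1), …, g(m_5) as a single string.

-+---

m = 3.5, g(m) = -3.125 (−); new bracket [3, 3.5]
m = 3.25, g(m) = 0.359375 (+); new bracket [3.25, 3.5]
m = 3.375, g(m) = -1.271484 (−); new bracket [3.25, 3.375]
m = 3.3125, g(m) = -0.429 (−); new bracket [3.25, 3.3125]
m = 3.28125, g(m) = -0.0281 (−); new bracket [3.25, 3.28125]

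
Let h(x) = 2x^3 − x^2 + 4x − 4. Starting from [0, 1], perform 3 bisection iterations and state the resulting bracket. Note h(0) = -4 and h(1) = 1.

[0.75, 0.875]

m = 0.5, h(m) = -2 (−); new bracket [0.5, 1]
m = 0.75, h(m) = -0.71875 (−); new bracket [0.75, 1]
m = 0.875, h(m) = 0.074219 (+); new bracket [0.75, 0.875]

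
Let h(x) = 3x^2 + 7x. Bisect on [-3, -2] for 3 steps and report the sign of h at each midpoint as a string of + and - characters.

+-+

x = -2.5 gives h = 1.25, positive; keep [-2.5, -2]
x = -2.25 gives h = -0.5625, negative; keep [-2.5, -2.25]
x = -2.375 gives h = 0.296875, positive; keep [-2.375, -2.25]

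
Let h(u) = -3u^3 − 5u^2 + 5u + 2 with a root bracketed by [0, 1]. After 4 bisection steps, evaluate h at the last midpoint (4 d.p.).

h(0.5) = 2.875 > 0, so the root lies in [0.5, 1]
h(0.75) = 1.671875 > 0, so the root lies in [0.75, 1]
h(0.875) = 0.537109 > 0, so the root lies in [0.875, 1]
h(0.9375) = -0.179 < 0, so the root lies in [0.875, 0.9375]

-0.1790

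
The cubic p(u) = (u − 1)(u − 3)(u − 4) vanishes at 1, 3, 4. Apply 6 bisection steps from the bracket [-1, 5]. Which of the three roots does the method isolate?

u = 2 gives p = 2, positive; keep [-1, 2]
u = 0.5 gives p = -4.375, negative; keep [0.5, 2]
u = 1.25 gives p = 1.203125, positive; keep [0.5, 1.25]
u = 0.875 gives p = -0.8301, negative; keep [0.875, 1.25]
u = 1.0625 gives p = 0.3557, positive; keep [0.875, 1.0625]
u = 0.96875 gives p = -0.1924, negative; keep [0.96875, 1.0625]

1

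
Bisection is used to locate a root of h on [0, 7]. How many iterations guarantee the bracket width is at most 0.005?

11

Width after n steps is 7/2^n. Need 2^n ≥ 7/0.005 = 1400.
2^10 = 1024 < 1400 ≤ 2^11 = 2048, so n = 11.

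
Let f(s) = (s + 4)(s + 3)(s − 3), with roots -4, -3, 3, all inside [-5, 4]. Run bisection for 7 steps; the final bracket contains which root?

3

midpoint -0.5: f = -30.625 < 0 → [-0.5, 4]
midpoint 1.75: f = -34.140625 < 0 → [1.75, 4]
midpoint 2.875: f = -5.048828 < 0 → [2.875, 4]
midpoint 3.4375: f = 20.947 > 0 → [2.875, 3.4375]
midpoint 3.15625: f = 6.8837 > 0 → [2.875, 3.15625]
midpoint 3.015625: f = 0.6594 > 0 → [2.875, 3.015625]
midpoint 2.9453125: f = -2.2582 < 0 → [2.9453125, 3.015625]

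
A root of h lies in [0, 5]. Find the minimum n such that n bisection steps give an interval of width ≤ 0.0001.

16

Width after n steps is 5/2^n. Need 2^n ≥ 5/0.0001 = 50000.
2^15 = 32768 < 50000 ≤ 2^16 = 65536, so n = 16.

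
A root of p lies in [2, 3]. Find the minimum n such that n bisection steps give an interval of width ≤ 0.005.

Width after n steps is 1/2^n. Need 2^n ≥ 1/0.005 = 200.
2^7 = 128 < 200 ≤ 2^8 = 256, so n = 8.

8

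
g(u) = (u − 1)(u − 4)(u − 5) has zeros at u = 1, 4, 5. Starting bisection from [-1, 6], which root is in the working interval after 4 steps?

midpoint 2.5: g = 5.625 > 0 → [-1, 2.5]
midpoint 0.75: g = -3.453125 < 0 → [0.75, 2.5]
midpoint 1.625: g = 5.009766 > 0 → [0.75, 1.625]
midpoint 1.1875: g = 2.0105 > 0 → [0.75, 1.1875]

1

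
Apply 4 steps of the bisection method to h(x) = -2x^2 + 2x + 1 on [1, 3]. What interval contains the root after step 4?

[1.25, 1.375]

x = 2 gives h = -3, negative; keep [1, 2]
x = 1.5 gives h = -0.5, negative; keep [1, 1.5]
x = 1.25 gives h = 0.375, positive; keep [1.25, 1.5]
x = 1.375 gives h = -0.0312, negative; keep [1.25, 1.375]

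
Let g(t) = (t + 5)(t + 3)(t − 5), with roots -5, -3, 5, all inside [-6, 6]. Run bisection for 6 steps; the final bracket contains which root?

5

m = 0, g(m) = -75 (−); new bracket [0, 6]
m = 3, g(m) = -96 (−); new bracket [3, 6]
m = 4.5, g(m) = -35.625 (−); new bracket [4.5, 6]
m = 5.25, g(m) = 21.1406 (+); new bracket [4.5, 5.25]
m = 4.875, g(m) = -9.7207 (−); new bracket [4.875, 5.25]
m = 5.0625, g(m) = 5.0706 (+); new bracket [4.875, 5.0625]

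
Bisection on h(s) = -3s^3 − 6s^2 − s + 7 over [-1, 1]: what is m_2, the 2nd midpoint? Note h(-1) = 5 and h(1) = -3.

0.5

h(0) = 7 > 0, so the root lies in [0, 1]
h(0.5) = 4.625 > 0, so the root lies in [0.5, 1]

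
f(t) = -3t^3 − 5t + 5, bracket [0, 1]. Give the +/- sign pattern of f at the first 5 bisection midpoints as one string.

+-+++

t = 0.5 gives f = 2.125, positive; keep [0.5, 1]
t = 0.75 gives f = -0.015625, negative; keep [0.5, 0.75]
t = 0.625 gives f = 1.142578, positive; keep [0.625, 0.75]
t = 0.6875 gives f = 0.5876, positive; keep [0.6875, 0.75]
t = 0.71875 gives f = 0.2923, positive; keep [0.71875, 0.75]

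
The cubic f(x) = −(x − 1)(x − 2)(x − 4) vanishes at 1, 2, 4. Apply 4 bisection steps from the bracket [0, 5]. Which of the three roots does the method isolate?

x = 2.5 gives f = 1.125, positive; keep [2.5, 5]
x = 3.75 gives f = 1.203125, positive; keep [3.75, 5]
x = 4.375 gives f = -3.005859, negative; keep [3.75, 4.375]
x = 4.0625 gives f = -0.3948, negative; keep [3.75, 4.0625]

4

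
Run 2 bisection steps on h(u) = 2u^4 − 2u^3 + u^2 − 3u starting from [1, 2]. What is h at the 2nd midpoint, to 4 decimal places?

u = 1.5 gives h = 1.125, positive; keep [1, 1.5]
u = 1.25 gives h = -1.210938, negative; keep [1.25, 1.5]

-1.2109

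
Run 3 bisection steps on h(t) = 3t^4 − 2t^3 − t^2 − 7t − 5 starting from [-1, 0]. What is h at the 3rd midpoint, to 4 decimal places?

-0.0696

t = -0.5 gives h = -1.3125, negative; keep [-1, -0.5]
t = -0.75 gives h = 1.480469, positive; keep [-0.75, -0.5]
t = -0.625 gives h = -0.06958, negative; keep [-0.75, -0.625]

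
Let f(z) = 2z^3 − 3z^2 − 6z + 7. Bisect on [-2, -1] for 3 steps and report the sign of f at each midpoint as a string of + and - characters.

+-+

z = -1.5 gives f = 2.5, positive; keep [-2, -1.5]
z = -1.75 gives f = -2.40625, negative; keep [-1.75, -1.5]
z = -1.625 gives f = 0.246094, positive; keep [-1.75, -1.625]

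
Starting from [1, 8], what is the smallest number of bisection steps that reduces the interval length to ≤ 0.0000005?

Width after n steps is 7/2^n. Need 2^n ≥ 7/0.0000005 = 14000000.
2^23 = 8388608 < 14000000 ≤ 2^24 = 16777216, so n = 24.

24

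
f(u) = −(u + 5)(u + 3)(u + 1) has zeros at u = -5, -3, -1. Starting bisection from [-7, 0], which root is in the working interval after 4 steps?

m = -3.5, f(m) = -1.875 (−); new bracket [-7, -3.5]
m = -5.25, f(m) = 2.390625 (+); new bracket [-5.25, -3.5]
m = -4.375, f(m) = -2.900391 (−); new bracket [-5.25, -4.375]
m = -4.8125, f(m) = -1.2957 (−); new bracket [-5.25, -4.8125]

-5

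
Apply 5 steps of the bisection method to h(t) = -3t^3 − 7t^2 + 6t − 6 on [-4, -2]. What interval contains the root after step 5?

[-3.1875, -3.125]

m = -3, h(m) = -6 (−); new bracket [-4, -3]
m = -3.5, h(m) = 15.875 (+); new bracket [-3.5, -3]
m = -3.25, h(m) = 3.546875 (+); new bracket [-3.25, -3]
m = -3.125, h(m) = -1.5566 (−); new bracket [-3.25, -3.125]
m = -3.1875, h(m) = 0.9104 (+); new bracket [-3.1875, -3.125]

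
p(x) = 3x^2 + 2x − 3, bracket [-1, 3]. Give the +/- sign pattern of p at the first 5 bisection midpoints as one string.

+--+-

x = 1 gives p = 2, positive; keep [-1, 1]
x = 0 gives p = -3, negative; keep [0, 1]
x = 0.5 gives p = -1.25, negative; keep [0.5, 1]
x = 0.75 gives p = 0.1875, positive; keep [0.5, 0.75]
x = 0.625 gives p = -0.5781, negative; keep [0.625, 0.75]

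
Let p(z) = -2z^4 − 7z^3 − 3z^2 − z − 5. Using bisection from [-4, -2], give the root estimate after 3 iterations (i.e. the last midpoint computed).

-2.75

m = -3, p(m) = -2 (−); new bracket [-3, -2]
m = -2.5, p(m) = 10 (+); new bracket [-3, -2.5]
m = -2.75, p(m) = 6.257812 (+); new bracket [-3, -2.75]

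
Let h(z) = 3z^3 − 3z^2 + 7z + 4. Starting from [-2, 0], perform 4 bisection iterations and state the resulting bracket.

m = -1, h(m) = -9 (−); new bracket [-1, 0]
m = -0.5, h(m) = -0.625 (−); new bracket [-0.5, 0]
m = -0.25, h(m) = 2.015625 (+); new bracket [-0.5, -0.25]
m = -0.375, h(m) = 0.7949 (+); new bracket [-0.5, -0.375]

[-0.5, -0.375]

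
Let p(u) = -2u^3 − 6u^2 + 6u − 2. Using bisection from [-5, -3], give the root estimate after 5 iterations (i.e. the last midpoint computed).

-3.8125

m = -4, p(m) = 6 (+); new bracket [-4, -3]
m = -3.5, p(m) = -10.75 (−); new bracket [-4, -3.5]
m = -3.75, p(m) = -3.40625 (−); new bracket [-4, -3.75]
m = -3.875, p(m) = 1.0273 (+); new bracket [-3.875, -3.75]
m = -3.8125, p(m) = -1.2554 (−); new bracket [-3.875, -3.8125]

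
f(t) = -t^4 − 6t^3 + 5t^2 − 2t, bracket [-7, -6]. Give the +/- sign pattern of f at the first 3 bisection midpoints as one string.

m = -6.5, f(m) = 86.9375 (+); new bracket [-7, -6.5]
m = -6.75, f(m) = 10.652344 (+); new bracket [-7, -6.75]
m = -6.875, f(m) = -34.25415 (−); new bracket [-6.875, -6.75]

++-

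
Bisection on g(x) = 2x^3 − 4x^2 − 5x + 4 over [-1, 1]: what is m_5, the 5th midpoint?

x = 0 gives g = 4, positive; keep [0, 1]
x = 0.5 gives g = 0.75, positive; keep [0.5, 1]
x = 0.75 gives g = -1.15625, negative; keep [0.5, 0.75]
x = 0.625 gives g = -0.1992, negative; keep [0.5, 0.625]
x = 0.5625 gives g = 0.2778, positive; keep [0.5625, 0.625]

0.5625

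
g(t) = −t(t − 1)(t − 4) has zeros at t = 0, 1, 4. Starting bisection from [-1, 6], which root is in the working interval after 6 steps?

midpoint 2.5: g = 5.625 > 0 → [2.5, 6]
midpoint 4.25: g = -3.453125 < 0 → [2.5, 4.25]
midpoint 3.375: g = 5.009766 > 0 → [3.375, 4.25]
midpoint 3.8125: g = 2.0105 > 0 → [3.8125, 4.25]
midpoint 4.03125: g = -0.3819 < 0 → [3.8125, 4.03125]
midpoint 3.921875: g = 0.8953 > 0 → [3.921875, 4.03125]

4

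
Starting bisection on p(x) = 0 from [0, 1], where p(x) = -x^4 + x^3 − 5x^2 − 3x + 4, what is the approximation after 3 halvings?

midpoint 0.5: p = 1.3125 > 0 → [0.5, 1]
midpoint 0.75: p = -0.957031 < 0 → [0.5, 0.75]
midpoint 0.625: p = 0.263428 > 0 → [0.625, 0.75]

0.625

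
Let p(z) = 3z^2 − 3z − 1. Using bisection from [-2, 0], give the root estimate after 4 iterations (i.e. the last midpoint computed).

-0.375

midpoint -1: p = 5 > 0 → [-1, 0]
midpoint -0.5: p = 1.25 > 0 → [-0.5, 0]
midpoint -0.25: p = -0.0625 < 0 → [-0.5, -0.25]
midpoint -0.375: p = 0.5469 > 0 → [-0.375, -0.25]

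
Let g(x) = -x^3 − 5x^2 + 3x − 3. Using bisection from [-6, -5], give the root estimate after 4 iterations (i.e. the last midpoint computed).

-5.6875

x = -5.5 gives g = -4.375, negative; keep [-6, -5.5]
x = -5.75 gives g = 4.546875, positive; keep [-5.75, -5.5]
x = -5.625 gives g = -0.099609, negative; keep [-5.75, -5.625]
x = -5.6875 gives g = 2.1765, positive; keep [-5.6875, -5.625]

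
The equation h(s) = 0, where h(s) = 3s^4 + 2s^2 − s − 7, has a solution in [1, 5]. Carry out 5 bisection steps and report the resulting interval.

[1.125, 1.25]

m = 3, h(m) = 251 (+); new bracket [1, 3]
m = 2, h(m) = 47 (+); new bracket [1, 2]
m = 1.5, h(m) = 11.1875 (+); new bracket [1, 1.5]
m = 1.25, h(m) = 2.1992 (+); new bracket [1, 1.25]
m = 1.125, h(m) = -0.7883 (−); new bracket [1.125, 1.25]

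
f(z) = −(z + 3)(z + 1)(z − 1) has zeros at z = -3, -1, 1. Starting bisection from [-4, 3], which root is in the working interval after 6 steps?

1

midpoint -0.5: f = 1.875 > 0 → [-0.5, 3]
midpoint 1.25: f = -2.390625 < 0 → [-0.5, 1.25]
midpoint 0.375: f = 2.900391 > 0 → [0.375, 1.25]
midpoint 0.8125: f = 1.2957 > 0 → [0.8125, 1.25]
midpoint 1.03125: f = -0.2559 < 0 → [0.8125, 1.03125]
midpoint 0.921875: f = 0.5889 > 0 → [0.921875, 1.03125]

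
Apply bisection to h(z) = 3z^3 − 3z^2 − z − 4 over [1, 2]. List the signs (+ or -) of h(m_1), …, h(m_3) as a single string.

-+-

h(1.5) = -2.125 < 0, so the root lies in [1.5, 2]
h(1.75) = 1.140625 > 0, so the root lies in [1.5, 1.75]
h(1.625) = -0.673828 < 0, so the root lies in [1.625, 1.75]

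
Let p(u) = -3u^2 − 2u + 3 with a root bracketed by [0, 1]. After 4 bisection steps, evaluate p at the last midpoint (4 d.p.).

midpoint 0.5: p = 1.25 > 0 → [0.5, 1]
midpoint 0.75: p = -0.1875 < 0 → [0.5, 0.75]
midpoint 0.625: p = 0.578125 > 0 → [0.625, 0.75]
midpoint 0.6875: p = 0.207 > 0 → [0.6875, 0.75]

0.2070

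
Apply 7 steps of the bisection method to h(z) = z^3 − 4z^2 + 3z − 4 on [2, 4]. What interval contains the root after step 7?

[3.453125, 3.46875]

m = 3, h(m) = -4 (−); new bracket [3, 4]
m = 3.5, h(m) = 0.375 (+); new bracket [3, 3.5]
m = 3.25, h(m) = -2.171875 (−); new bracket [3.25, 3.5]
m = 3.375, h(m) = -0.9941 (−); new bracket [3.375, 3.5]
m = 3.4375, h(m) = -0.3342 (−); new bracket [3.4375, 3.5]
m = 3.46875, h(m) = 0.0141 (+); new bracket [3.4375, 3.46875]
m = 3.453125, h(m) = -0.1616 (−); new bracket [3.453125, 3.46875]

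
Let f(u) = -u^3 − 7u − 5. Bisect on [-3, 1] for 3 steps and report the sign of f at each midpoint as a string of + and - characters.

u = -1 gives f = 3, positive; keep [-1, 1]
u = 0 gives f = -5, negative; keep [-1, 0]
u = -0.5 gives f = -1.375, negative; keep [-1, -0.5]

+--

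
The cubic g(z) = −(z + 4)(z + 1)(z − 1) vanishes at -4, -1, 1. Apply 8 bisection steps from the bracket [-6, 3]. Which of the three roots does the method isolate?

m = -1.5, g(m) = -3.125 (−); new bracket [-6, -1.5]
m = -3.75, g(m) = -3.265625 (−); new bracket [-6, -3.75]
m = -4.875, g(m) = 19.919922 (+); new bracket [-4.875, -3.75]
m = -4.3125, g(m) = 5.4993 (+); new bracket [-4.3125, -3.75]
m = -4.03125, g(m) = 0.4766 (+); new bracket [-4.03125, -3.75]
m = -3.890625, g(m) = -1.5462 (−); new bracket [-4.03125, -3.890625]
m = -3.9609375, g(m) = -0.5738 (−); new bracket [-4.03125, -3.9609375]
m = -3.99609375, g(m) = -0.0585 (−); new bracket [-4.03125, -3.99609375]

-4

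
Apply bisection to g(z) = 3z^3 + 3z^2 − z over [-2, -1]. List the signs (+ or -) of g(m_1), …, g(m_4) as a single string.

z = -1.5 gives g = -1.875, negative; keep [-1.5, -1]
z = -1.25 gives g = 0.078125, positive; keep [-1.5, -1.25]
z = -1.375 gives g = -0.751953, negative; keep [-1.375, -1.25]
z = -1.3125 gives g = -0.3025, negative; keep [-1.3125, -1.25]

-+--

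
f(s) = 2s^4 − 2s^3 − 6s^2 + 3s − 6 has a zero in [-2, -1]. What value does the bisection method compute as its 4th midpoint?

-1.8125

f(-1.5) = -7.125 < 0, so the root lies in [-2, -1.5]
f(-1.75) = -0.148438 < 0, so the root lies in [-2, -1.75]
f(-1.875) = 5.184082 > 0, so the root lies in [-1.875, -1.75]
f(-1.8125) = 2.3448 > 0, so the root lies in [-1.8125, -1.75]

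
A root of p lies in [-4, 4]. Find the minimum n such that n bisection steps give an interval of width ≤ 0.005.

Width after n steps is 8/2^n. Need 2^n ≥ 8/0.005 = 1600.
2^10 = 1024 < 1600 ≤ 2^11 = 2048, so n = 11.

11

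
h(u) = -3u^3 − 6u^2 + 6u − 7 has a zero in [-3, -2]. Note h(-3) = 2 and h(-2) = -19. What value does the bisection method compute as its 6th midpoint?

-2.953125

midpoint -2.5: h = -12.625 < 0 → [-3, -2.5]
midpoint -2.75: h = -6.484375 < 0 → [-3, -2.75]
midpoint -2.875: h = -2.552734 < 0 → [-3, -2.875]
midpoint -2.9375: h = -0.3562 < 0 → [-3, -2.9375]
midpoint -2.96875: h = 0.8017 > 0 → [-2.96875, -2.9375]
midpoint -2.953125: h = 0.2177 > 0 → [-2.953125, -2.9375]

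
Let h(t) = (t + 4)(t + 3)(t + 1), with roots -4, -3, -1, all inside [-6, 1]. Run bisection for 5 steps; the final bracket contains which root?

t = -2.5 gives h = -1.125, negative; keep [-2.5, 1]
t = -0.75 gives h = 1.828125, positive; keep [-2.5, -0.75]
t = -1.625 gives h = -2.041016, negative; keep [-1.625, -0.75]
t = -1.1875 gives h = -0.9558, negative; keep [-1.1875, -0.75]
t = -0.96875 gives h = 0.1924, positive; keep [-1.1875, -0.96875]

-1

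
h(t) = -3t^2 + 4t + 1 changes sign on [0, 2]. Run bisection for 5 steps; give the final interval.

[1.5, 1.5625]

m = 1, h(m) = 2 (+); new bracket [1, 2]
m = 1.5, h(m) = 0.25 (+); new bracket [1.5, 2]
m = 1.75, h(m) = -1.1875 (−); new bracket [1.5, 1.75]
m = 1.625, h(m) = -0.4219 (−); new bracket [1.5, 1.625]
m = 1.5625, h(m) = -0.0742 (−); new bracket [1.5, 1.5625]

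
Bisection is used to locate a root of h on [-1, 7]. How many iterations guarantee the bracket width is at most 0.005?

11

Width after n steps is 8/2^n. Need 2^n ≥ 8/0.005 = 1600.
2^10 = 1024 < 1600 ≤ 2^11 = 2048, so n = 11.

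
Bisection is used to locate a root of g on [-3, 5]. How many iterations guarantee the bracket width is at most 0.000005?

21

Width after n steps is 8/2^n. Need 2^n ≥ 8/0.000005 = 1600000.
2^20 = 1048576 < 1600000 ≤ 2^21 = 2097152, so n = 21.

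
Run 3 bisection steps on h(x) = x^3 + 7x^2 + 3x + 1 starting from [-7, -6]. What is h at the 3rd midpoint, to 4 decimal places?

midpoint -6.5: h = 2.625 > 0 → [-7, -6.5]
midpoint -6.75: h = -7.859375 < 0 → [-6.75, -6.5]
midpoint -6.625: h = -2.416016 < 0 → [-6.625, -6.5]

-2.4160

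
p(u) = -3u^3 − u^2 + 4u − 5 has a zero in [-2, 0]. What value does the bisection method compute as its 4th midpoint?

midpoint -1: p = -7 < 0 → [-2, -1]
midpoint -1.5: p = -3.125 < 0 → [-2, -1.5]
midpoint -1.75: p = 1.015625 > 0 → [-1.75, -1.5]
midpoint -1.625: p = -1.2676 < 0 → [-1.75, -1.625]

-1.625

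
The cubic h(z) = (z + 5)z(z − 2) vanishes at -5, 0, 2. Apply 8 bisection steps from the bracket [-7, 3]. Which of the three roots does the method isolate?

midpoint -2: h = 24 > 0 → [-7, -2]
midpoint -4.5: h = 14.625 > 0 → [-7, -4.5]
midpoint -5.75: h = -33.421875 < 0 → [-5.75, -4.5]
midpoint -5.125: h = -4.5645 < 0 → [-5.125, -4.5]
midpoint -4.8125: h = 6.1472 > 0 → [-5.125, -4.8125]
midpoint -4.96875: h = 1.0821 > 0 → [-5.125, -4.96875]
midpoint -5.046875: h = -1.6671 < 0 → [-5.046875, -4.96875]
midpoint -5.0078125: h = -0.2742 < 0 → [-5.0078125, -4.96875]

-5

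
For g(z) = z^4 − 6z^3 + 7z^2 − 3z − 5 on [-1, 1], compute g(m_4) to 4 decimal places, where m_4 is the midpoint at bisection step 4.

1.2268

midpoint 0: g = -5 < 0 → [-1, 0]
midpoint -0.5: g = -0.9375 < 0 → [-1, -0.5]
midpoint -0.75: g = 4.035156 > 0 → [-0.75, -0.5]
midpoint -0.625: g = 1.2268 > 0 → [-0.625, -0.5]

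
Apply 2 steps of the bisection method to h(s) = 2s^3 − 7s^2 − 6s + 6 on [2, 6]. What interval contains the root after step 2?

midpoint 4: h = -2 < 0 → [4, 6]
midpoint 5: h = 51 > 0 → [4, 5]

[4, 5]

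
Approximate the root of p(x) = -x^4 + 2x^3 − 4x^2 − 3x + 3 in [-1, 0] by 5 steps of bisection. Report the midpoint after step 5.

midpoint -0.5: p = 3.1875 > 0 → [-1, -0.5]
midpoint -0.75: p = 1.839844 > 0 → [-1, -0.75]
midpoint -0.875: p = 0.636475 > 0 → [-1, -0.875]
midpoint -0.9375: p = -0.1236 < 0 → [-0.9375, -0.875]
midpoint -0.90625: p = 0.2705 > 0 → [-0.9375, -0.90625]

-0.90625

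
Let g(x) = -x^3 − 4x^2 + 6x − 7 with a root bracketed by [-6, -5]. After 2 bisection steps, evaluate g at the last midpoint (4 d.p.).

-4.0469

g(-5.5) = 5.375 > 0, so the root lies in [-5.5, -5]
g(-5.25) = -4.046875 < 0, so the root lies in [-5.5, -5.25]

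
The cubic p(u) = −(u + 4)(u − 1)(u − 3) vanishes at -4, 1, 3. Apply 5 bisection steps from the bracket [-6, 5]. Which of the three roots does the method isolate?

-4

m = -0.5, p(m) = -18.375 (−); new bracket [-6, -0.5]
m = -3.25, p(m) = -19.921875 (−); new bracket [-6, -3.25]
m = -4.625, p(m) = 26.806641 (+); new bracket [-4.625, -3.25]
m = -3.9375, p(m) = -2.1409 (−); new bracket [-4.625, -3.9375]
m = -4.28125, p(m) = 10.8152 (+); new bracket [-4.28125, -3.9375]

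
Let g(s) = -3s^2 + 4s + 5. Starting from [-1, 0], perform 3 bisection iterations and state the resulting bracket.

s = -0.5 gives g = 2.25, positive; keep [-1, -0.5]
s = -0.75 gives g = 0.3125, positive; keep [-1, -0.75]
s = -0.875 gives g = -0.796875, negative; keep [-0.875, -0.75]

[-0.875, -0.75]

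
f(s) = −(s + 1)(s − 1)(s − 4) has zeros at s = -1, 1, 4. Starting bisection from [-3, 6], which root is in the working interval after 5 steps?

m = 1.5, f(m) = 3.125 (+); new bracket [1.5, 6]
m = 3.75, f(m) = 3.265625 (+); new bracket [3.75, 6]
m = 4.875, f(m) = -19.919922 (−); new bracket [3.75, 4.875]
m = 4.3125, f(m) = -5.4993 (−); new bracket [3.75, 4.3125]
m = 4.03125, f(m) = -0.4766 (−); new bracket [3.75, 4.03125]

4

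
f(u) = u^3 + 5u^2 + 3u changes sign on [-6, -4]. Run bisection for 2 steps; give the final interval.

m = -5, f(m) = -15 (−); new bracket [-5, -4]
m = -4.5, f(m) = -3.375 (−); new bracket [-4.5, -4]

[-4.5, -4]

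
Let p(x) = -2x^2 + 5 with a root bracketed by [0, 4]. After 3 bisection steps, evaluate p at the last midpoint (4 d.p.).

0.5000

midpoint 2: p = -3 < 0 → [0, 2]
midpoint 1: p = 3 > 0 → [1, 2]
midpoint 1.5: p = 0.5 > 0 → [1.5, 2]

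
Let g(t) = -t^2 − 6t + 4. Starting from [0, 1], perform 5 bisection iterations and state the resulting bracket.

midpoint 0.5: g = 0.75 > 0 → [0.5, 1]
midpoint 0.75: g = -1.0625 < 0 → [0.5, 0.75]
midpoint 0.625: g = -0.140625 < 0 → [0.5, 0.625]
midpoint 0.5625: g = 0.3086 > 0 → [0.5625, 0.625]
midpoint 0.59375: g = 0.085 > 0 → [0.59375, 0.625]

[0.59375, 0.625]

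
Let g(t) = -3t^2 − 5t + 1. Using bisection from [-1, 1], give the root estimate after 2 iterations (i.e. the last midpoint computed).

0.5

midpoint 0: g = 1 > 0 → [0, 1]
midpoint 0.5: g = -2.25 < 0 → [0, 0.5]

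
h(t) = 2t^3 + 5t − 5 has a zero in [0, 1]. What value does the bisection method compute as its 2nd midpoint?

h(0.5) = -2.25 < 0, so the root lies in [0.5, 1]
h(0.75) = -0.40625 < 0, so the root lies in [0.75, 1]

0.75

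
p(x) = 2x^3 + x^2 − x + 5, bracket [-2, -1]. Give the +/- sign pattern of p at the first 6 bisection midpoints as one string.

midpoint -1.5: p = 2 > 0 → [-2, -1.5]
midpoint -1.75: p = -0.90625 < 0 → [-1.75, -1.5]
midpoint -1.625: p = 0.683594 > 0 → [-1.75, -1.625]
midpoint -1.6875: p = -0.0757 < 0 → [-1.6875, -1.625]
midpoint -1.65625: p = 0.3127 > 0 → [-1.6875, -1.65625]
midpoint -1.671875: p = 0.1207 > 0 → [-1.6875, -1.671875]

+-+-++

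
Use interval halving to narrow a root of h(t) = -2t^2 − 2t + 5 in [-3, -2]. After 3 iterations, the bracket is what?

[-2.25, -2.125]

h(-2.5) = -2.5 < 0, so the root lies in [-2.5, -2]
h(-2.25) = -0.625 < 0, so the root lies in [-2.25, -2]
h(-2.125) = 0.21875 > 0, so the root lies in [-2.25, -2.125]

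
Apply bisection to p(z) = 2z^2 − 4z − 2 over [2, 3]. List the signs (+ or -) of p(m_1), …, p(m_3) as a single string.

+--

z = 2.5 gives p = 0.5, positive; keep [2, 2.5]
z = 2.25 gives p = -0.875, negative; keep [2.25, 2.5]
z = 2.375 gives p = -0.21875, negative; keep [2.375, 2.5]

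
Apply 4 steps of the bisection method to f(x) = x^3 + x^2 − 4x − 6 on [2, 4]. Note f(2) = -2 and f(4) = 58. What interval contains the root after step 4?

[2.125, 2.25]

midpoint 3: f = 18 > 0 → [2, 3]
midpoint 2.5: f = 5.875 > 0 → [2, 2.5]
midpoint 2.25: f = 1.453125 > 0 → [2, 2.25]
midpoint 2.125: f = -0.3887 < 0 → [2.125, 2.25]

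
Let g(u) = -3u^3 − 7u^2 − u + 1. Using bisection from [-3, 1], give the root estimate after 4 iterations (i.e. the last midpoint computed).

-2.25

g(-1) = -2 < 0, so the root lies in [-3, -1]
g(-2) = -1 < 0, so the root lies in [-3, -2]
g(-2.5) = 6.625 > 0, so the root lies in [-2.5, -2]
g(-2.25) = 1.9844 > 0, so the root lies in [-2.25, -2]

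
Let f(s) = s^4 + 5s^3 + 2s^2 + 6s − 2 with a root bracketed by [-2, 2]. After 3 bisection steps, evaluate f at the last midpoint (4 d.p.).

2.1875

s = 0 gives f = -2, negative; keep [0, 2]
s = 1 gives f = 12, positive; keep [0, 1]
s = 0.5 gives f = 2.1875, positive; keep [0, 0.5]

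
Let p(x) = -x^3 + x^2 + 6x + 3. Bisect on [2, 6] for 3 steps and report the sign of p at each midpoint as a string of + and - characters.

-+-

x = 4 gives p = -21, negative; keep [2, 4]
x = 3 gives p = 3, positive; keep [3, 4]
x = 3.5 gives p = -6.625, negative; keep [3, 3.5]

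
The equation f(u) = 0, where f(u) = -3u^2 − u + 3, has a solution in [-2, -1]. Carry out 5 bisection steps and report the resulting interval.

f(-1.5) = -2.25 < 0, so the root lies in [-1.5, -1]
f(-1.25) = -0.4375 < 0, so the root lies in [-1.25, -1]
f(-1.125) = 0.328125 > 0, so the root lies in [-1.25, -1.125]
f(-1.1875) = -0.043 < 0, so the root lies in [-1.1875, -1.125]
f(-1.15625) = 0.1455 > 0, so the root lies in [-1.1875, -1.15625]

[-1.1875, -1.15625]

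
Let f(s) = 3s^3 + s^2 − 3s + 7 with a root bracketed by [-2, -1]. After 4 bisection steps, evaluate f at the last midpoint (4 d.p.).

s = -1.5 gives f = 3.625, positive; keep [-2, -1.5]
s = -1.75 gives f = -0.765625, negative; keep [-1.75, -1.5]
s = -1.625 gives f = 1.642578, positive; keep [-1.75, -1.625]
s = -1.6875 gives f = 0.4939, positive; keep [-1.75, -1.6875]

0.4939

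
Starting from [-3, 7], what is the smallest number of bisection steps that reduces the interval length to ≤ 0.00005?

Width after n steps is 10/2^n. Need 2^n ≥ 10/0.00005 = 200000.
2^17 = 131072 < 200000 ≤ 2^18 = 262144, so n = 18.

18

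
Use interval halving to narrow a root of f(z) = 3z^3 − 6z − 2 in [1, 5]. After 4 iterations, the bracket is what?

[1.5, 1.75]

f(3) = 61 > 0, so the root lies in [1, 3]
f(2) = 10 > 0, so the root lies in [1, 2]
f(1.5) = -0.875 < 0, so the root lies in [1.5, 2]
f(1.75) = 3.5781 > 0, so the root lies in [1.5, 1.75]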